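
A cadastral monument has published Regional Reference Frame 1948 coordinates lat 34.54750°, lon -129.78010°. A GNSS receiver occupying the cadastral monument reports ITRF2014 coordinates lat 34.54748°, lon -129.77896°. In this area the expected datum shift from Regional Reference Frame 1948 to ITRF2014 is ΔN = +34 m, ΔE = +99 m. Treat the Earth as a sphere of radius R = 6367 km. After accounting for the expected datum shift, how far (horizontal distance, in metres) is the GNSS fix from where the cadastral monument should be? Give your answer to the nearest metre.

37 m

Observed coordinate differences: Δφ = -0.00002°, Δλ = +0.00114°.
Converting to metres (1° lat = 111125 m, cos φ = 0.823656): observed ΔN = -2.2 m, observed ΔE = 104.3 m.
Subtracting the expected shift leaves a residual of -2.2 − (34) = -36.2 m north and 104.3 − (99) = 5.3 m east.
Residual distance = √((-36.2)² + 5.3²) = 36.6 m.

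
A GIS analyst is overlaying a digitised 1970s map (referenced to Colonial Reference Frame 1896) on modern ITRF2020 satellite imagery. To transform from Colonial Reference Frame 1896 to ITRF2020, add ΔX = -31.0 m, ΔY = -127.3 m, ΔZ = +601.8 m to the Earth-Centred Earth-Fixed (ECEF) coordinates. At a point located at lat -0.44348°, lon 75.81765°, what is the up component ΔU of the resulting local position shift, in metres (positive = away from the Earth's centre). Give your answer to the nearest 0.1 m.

ΔU = -135.7 m

The local up (radial) axis is (cos φ cos λ, cos φ sin λ, sin φ), giving ΔU = -7.595 − 123.416 − 4.658 = -135.67 m.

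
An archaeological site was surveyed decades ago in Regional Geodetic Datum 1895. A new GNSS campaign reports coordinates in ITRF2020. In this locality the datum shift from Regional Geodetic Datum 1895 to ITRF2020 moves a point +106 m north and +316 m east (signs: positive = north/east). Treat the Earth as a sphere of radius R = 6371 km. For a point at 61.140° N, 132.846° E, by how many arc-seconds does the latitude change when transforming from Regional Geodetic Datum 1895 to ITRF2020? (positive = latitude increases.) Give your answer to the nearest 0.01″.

Δφ = 3.43″

On a sphere of radius R, 1 rad of latitude = R, so Δφ = ΔN / R = 106.0 / 6371000 = 1.6638e-05 rad = 3.432″.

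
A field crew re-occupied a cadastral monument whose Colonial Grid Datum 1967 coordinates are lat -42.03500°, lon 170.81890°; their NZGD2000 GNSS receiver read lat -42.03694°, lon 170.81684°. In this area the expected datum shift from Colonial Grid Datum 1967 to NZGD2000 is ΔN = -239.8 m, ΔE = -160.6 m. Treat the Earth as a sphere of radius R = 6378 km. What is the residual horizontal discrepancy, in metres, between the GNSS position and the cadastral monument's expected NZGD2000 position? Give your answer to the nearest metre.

26 m

Observed coordinate differences: Δφ = -0.00194°, Δλ = -0.00206°.
Converting to metres (1° lat = 111317 m, cos φ = 0.742736): observed ΔN = -216.0 m, observed ΔE = -170.3 m.
Subtracting the expected shift leaves a residual of -216.0 − (-239.8) = 23.8 m north and -170.3 − (-160.6) = -9.7 m east.
Residual distance = √(23.8² + (-9.7)²) = 25.7 m.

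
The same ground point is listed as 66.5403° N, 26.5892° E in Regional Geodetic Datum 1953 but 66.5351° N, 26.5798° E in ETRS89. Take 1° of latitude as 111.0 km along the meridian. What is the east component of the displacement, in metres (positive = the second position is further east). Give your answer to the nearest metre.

ΔE = -415 m

Δφ = 66.5351° − 66.5403° = -0.0052°; Δλ = 26.5798° − 26.5892° = -0.0094°.
ΔN = Δφ × 111000 = -577.2 m; ΔE = Δλ × 111000 × cos(66.5403°) = -0.0094 × 111000 × 0.398104 = -415.4 m.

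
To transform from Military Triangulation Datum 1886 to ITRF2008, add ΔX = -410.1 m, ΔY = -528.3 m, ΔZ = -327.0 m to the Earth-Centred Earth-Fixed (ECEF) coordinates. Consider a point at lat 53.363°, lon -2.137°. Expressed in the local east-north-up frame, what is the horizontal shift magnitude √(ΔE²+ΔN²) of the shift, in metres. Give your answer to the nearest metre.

At φ = 53.363°, λ = -2.137°: sin φ = 0.802432, cos φ = 0.596743, sin λ = -0.037289, cos λ = 0.999305.
ΔE = −sin λ·ΔX + cos λ·ΔY = −(-0.037289)·(-410.1) + (0.999305)·(-528.3) = -543.22 m.
ΔN = −sin φ cos λ·ΔX − sin φ sin λ·ΔY + cos φ·ΔZ = −(0.802432)(0.999305)(-410.1) − (0.802432)(-0.037289)(-528.3) + (0.596743)(-327.0) = 117.91 m.
Horizontal magnitude = √(ΔE² + ΔN²) = √((-543.22)² + 117.91²) = 555.87 m.

556 m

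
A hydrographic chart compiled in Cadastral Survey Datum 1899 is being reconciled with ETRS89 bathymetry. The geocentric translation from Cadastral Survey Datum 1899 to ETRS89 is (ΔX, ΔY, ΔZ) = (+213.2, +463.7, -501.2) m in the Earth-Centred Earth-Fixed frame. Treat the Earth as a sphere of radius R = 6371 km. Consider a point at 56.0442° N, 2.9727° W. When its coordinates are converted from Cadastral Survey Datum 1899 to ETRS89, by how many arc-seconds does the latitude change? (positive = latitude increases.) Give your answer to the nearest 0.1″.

sin φ = 0.829469, cos φ = 0.558553, sin λ = -0.051860, cos λ = 0.998654.
North component: ΔN = −sin φ cos λ·ΔX − sin φ sin λ·ΔY + cos φ·ΔZ = −(0.829469)(0.998654)(213.2) − (0.829469)(-0.051860)(463.7) + (0.558553)(-501.2) = -436.60 m.
1° of latitude spans πR/180 = 111195 m, so Δφ = -436.60 / 111195 × 3600 = -14.135″.

Δφ = -14.1″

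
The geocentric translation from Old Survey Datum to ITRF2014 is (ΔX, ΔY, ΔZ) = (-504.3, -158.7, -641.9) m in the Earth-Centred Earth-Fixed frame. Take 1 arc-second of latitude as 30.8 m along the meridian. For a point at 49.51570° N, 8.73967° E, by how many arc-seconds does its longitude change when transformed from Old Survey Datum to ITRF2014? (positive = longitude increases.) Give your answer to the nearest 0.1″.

sin φ = 0.760584, cos φ = 0.649240, sin λ = 0.151945, cos λ = 0.988389.
East component: ΔE = −sin λ·ΔX + cos λ·ΔY = −(0.151945)(-504.3) + (0.988389)(-158.7) = -80.23 m.
1° of latitude spans 3600 × 30.80 = 110880 m; at latitude φ, 1° of longitude spans that × cos φ = 71987.7 m, so Δλ = -80.23 / 71987.7 × 3600 = -4.012″.

Δλ = -4.0″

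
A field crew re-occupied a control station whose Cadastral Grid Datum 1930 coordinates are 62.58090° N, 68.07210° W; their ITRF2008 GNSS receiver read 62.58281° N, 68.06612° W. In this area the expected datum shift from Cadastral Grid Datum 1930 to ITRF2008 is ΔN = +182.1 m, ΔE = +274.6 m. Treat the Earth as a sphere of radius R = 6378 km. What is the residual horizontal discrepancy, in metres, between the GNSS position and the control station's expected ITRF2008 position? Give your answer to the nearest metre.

Observed coordinate differences: Δφ = +0.00191°, Δλ = +0.00598°.
Converting to metres (1° lat = 111317 m, cos φ = 0.460496): observed ΔN = 212.6 m, observed ΔE = 306.5 m.
Subtracting the expected shift leaves a residual of 212.6 − (182.1) = 30.5 m north and 306.5 − (274.6) = 31.9 m east.
Residual distance = √(30.5² + 31.9²) = 44.2 m.

44 m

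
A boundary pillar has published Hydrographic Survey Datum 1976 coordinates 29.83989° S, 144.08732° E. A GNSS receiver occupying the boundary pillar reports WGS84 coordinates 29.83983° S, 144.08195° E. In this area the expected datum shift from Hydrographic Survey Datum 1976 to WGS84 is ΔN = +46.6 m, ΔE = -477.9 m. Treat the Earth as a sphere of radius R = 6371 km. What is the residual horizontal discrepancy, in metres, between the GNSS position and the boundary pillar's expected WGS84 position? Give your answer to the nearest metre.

Observed coordinate differences: Δφ = +0.00006°, Δλ = -0.00537°.
Converting to metres (1° lat = 111195 m, cos φ = 0.867419): observed ΔN = 6.7 m, observed ΔE = -518.0 m.
Subtracting the expected shift leaves a residual of 6.7 − (46.6) = -39.9 m north and -518.0 − (-477.9) = -40.1 m east.
Residual distance = √((-39.9)² + (-40.1)²) = 56.6 m.

57 m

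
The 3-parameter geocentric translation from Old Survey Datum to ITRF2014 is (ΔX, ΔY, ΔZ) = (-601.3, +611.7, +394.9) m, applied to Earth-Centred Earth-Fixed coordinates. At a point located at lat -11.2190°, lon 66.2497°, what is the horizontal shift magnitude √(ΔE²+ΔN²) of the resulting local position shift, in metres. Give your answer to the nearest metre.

The local east axis at (φ, λ) is (−sin λ, cos λ, 0), so ΔE = −sin(66.2497°)·(-601.3) + cos(66.2497°)·611.7 = 796.74 m.
The local north axis is (−sin φ cos λ, −sin φ sin λ, cos φ), giving ΔN = -47.117 + 108.933 + 387.354 = 449.17 m.
Horizontal magnitude = √(ΔE² + ΔN²) = √(796.74² + 449.17²) = 914.63 m.

915 m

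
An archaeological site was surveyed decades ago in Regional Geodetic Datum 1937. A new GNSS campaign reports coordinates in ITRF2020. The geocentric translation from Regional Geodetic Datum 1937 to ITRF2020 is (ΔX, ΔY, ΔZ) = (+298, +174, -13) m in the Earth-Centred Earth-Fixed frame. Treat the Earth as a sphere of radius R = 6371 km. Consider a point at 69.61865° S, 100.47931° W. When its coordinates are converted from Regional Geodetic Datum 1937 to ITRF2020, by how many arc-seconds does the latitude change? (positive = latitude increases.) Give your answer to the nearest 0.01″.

sin φ = -0.937395, cos φ = 0.348267, sin λ = -0.983321, cos λ = -0.181880.
North component: ΔN = −sin φ cos λ·ΔX − sin φ sin λ·ΔY + cos φ·ΔZ = −(-0.937395)(-0.181880)(298) − (-0.937395)(-0.983321)(174) + (0.348267)(-13) = -215.72 m.
1° of latitude spans πR/180 = 111195 m, so Δφ = -215.72 / 111195 × 3600 = -6.984″.

Δφ = -6.98″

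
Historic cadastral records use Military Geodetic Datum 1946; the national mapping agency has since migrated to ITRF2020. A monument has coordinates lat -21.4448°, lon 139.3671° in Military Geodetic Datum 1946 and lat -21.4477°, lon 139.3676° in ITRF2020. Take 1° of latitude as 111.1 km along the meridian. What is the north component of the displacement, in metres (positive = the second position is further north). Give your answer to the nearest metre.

Δφ = -21.4477° − -21.4448° = -0.0029°; Δλ = 139.3676° − 139.3671° = +0.0005°.
ΔN = Δφ × 111100 = -322.2 m; ΔE = Δλ × 111100 × cos(-21.4448°) = +0.0005 × 111100 × 0.930770 = 51.7 m.

ΔN = -322 m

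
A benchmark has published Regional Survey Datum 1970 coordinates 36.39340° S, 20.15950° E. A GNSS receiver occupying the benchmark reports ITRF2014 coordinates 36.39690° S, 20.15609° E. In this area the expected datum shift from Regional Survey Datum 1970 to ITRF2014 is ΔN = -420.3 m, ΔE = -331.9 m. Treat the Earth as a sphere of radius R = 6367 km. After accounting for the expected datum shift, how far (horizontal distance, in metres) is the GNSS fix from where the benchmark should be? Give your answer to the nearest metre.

41 m

Observed coordinate differences: Δφ = -0.00350°, Δλ = -0.00341°.
Converting to metres (1° lat = 111125 m, cos φ = 0.804962): observed ΔN = -388.9 m, observed ΔE = -305.0 m.
Subtracting the expected shift leaves a residual of -388.9 − (-420.3) = 31.4 m north and -305.0 − (-331.9) = 26.9 m east.
Residual distance = √(31.4² + 26.9²) = 41.3 m.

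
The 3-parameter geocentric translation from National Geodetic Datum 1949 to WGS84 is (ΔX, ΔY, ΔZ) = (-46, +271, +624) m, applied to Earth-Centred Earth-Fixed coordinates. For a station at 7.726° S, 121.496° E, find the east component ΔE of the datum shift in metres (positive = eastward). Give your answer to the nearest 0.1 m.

ΔE = -102.4 m

At φ = -7.726°, λ = 121.496°: sin φ = -0.134436, cos φ = 0.990922, sin λ = 0.852677, cos λ = -0.522439.
ΔE = −sin λ·ΔX + cos λ·ΔY = −(0.852677)·(-46) + (-0.522439)·(271) = -102.36 m.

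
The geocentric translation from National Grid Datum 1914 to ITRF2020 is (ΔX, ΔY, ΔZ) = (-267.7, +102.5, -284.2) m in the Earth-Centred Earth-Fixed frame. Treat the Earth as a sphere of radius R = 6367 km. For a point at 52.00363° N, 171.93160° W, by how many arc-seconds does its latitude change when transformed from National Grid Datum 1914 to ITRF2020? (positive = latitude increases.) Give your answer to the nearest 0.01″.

sin φ = 0.788050, cos φ = 0.615612, sin λ = -0.140355, cos λ = -0.990101.
North component: ΔN = −sin φ cos λ·ΔX − sin φ sin λ·ΔY + cos φ·ΔZ = −(0.788050)(-0.990101)(-267.7) − (0.788050)(-0.140355)(102.5) + (0.615612)(-284.2) = -372.49 m.
1° of latitude spans πR/180 = 111125 m, so Δφ = -372.49 / 111125 × 3600 = -12.067″.

Δφ = -12.07″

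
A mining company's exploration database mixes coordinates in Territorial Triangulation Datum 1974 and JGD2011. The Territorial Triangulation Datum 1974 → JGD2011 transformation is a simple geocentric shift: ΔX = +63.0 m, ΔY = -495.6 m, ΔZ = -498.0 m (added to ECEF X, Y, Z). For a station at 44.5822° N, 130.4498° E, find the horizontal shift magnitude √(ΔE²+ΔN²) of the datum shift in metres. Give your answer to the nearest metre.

280 m

The local east axis at (φ, λ) is (−sin λ, cos λ, 0), so ΔE = −sin(130.4498°)·63.0 + cos(130.4498°)·(-495.6) = 273.59 m.
The local north axis is (−sin φ cos λ, −sin φ sin λ, cos φ), giving ΔN = 28.690 + 264.726 − 354.698 = -61.28 m.
Horizontal magnitude = √(ΔE² + ΔN²) = √(273.59² + (-61.28)²) = 280.37 m.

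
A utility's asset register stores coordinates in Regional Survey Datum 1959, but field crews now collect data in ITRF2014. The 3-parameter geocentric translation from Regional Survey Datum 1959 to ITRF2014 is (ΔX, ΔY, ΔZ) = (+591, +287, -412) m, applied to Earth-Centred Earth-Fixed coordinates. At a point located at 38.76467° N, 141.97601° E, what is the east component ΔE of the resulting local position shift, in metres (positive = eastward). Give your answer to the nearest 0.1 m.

The local east axis at (φ, λ) is (−sin λ, cos λ, 0), so ΔE = −sin(141.97601°)·591 + cos(141.97601°)·287 = -590.14 m.

ΔE = -590.1 m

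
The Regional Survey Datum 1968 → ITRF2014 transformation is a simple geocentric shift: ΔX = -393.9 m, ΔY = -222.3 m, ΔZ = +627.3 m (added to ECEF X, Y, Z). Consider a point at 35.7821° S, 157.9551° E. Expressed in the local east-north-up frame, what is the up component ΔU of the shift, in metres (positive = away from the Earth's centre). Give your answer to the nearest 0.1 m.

At φ = -35.7821°, λ = 157.9551°: sin φ = -0.584704, cos φ = 0.811247, sin λ = 0.375333, cos λ = -0.926890.
ΔU = cos φ cos λ·ΔX + cos φ sin λ·ΔY + sin φ·ΔZ = (0.811247)(-0.926890)(-393.9) + (0.811247)(0.375333)(-222.3) + (-0.584704)(627.3) = -138.28 m.

ΔU = -138.3 m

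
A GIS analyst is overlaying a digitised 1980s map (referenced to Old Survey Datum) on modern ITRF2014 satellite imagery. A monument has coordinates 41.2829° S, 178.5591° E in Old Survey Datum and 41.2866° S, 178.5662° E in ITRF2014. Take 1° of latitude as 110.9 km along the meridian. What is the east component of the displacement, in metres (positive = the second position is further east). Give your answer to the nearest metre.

Δφ = -41.2866° − -41.2829° = -0.0037°; Δλ = 178.5662° − 178.5591° = +0.0071°.
ΔN = Δφ × 110900 = -410.3 m; ΔE = Δλ × 110900 × cos(-41.2829°) = +0.0071 × 110900 × 0.751461 = 591.7 m.

ΔE = 592 m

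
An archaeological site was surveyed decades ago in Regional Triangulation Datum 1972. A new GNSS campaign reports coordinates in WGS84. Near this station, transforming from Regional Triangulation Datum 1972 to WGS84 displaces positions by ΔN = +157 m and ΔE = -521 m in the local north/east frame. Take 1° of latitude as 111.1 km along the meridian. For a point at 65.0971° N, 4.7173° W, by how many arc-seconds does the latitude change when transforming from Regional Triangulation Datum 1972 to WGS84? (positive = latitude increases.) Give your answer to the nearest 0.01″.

Δφ = 5.09″

1° of latitude = 111.1 km, so Δφ = 157.0 / 111100 = 0.0014131° = 5.087″.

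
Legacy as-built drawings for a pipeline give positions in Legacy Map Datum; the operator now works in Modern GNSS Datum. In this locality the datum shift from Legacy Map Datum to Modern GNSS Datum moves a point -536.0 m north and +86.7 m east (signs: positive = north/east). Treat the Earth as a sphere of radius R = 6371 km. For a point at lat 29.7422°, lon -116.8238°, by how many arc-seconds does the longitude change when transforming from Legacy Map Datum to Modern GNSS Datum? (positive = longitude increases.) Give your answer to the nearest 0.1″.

At latitude 29.7422°, cos φ = 0.868266.
One radian of longitude at latitude φ spans R cos φ, so Δλ = ΔE / (R cos φ) = 86.7 / (6371000 × 0.868266) = 1.5673e-05 rad = 3.233″.

Δλ = 3.2″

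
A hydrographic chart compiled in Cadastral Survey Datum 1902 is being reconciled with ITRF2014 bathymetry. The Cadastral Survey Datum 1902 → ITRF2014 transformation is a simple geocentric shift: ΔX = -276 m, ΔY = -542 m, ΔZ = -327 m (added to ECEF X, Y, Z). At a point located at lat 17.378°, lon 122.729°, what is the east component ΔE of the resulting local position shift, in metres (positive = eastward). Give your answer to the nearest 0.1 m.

At φ = 17.378°, λ = 122.729°: sin φ = 0.298674, cos φ = 0.954355, sin λ = 0.841237, cos λ = -0.540666.
ΔE = −sin λ·ΔX + cos λ·ΔY = −(0.841237)·(-276) + (-0.540666)·(-542) = 525.22 m.

ΔE = 525.2 m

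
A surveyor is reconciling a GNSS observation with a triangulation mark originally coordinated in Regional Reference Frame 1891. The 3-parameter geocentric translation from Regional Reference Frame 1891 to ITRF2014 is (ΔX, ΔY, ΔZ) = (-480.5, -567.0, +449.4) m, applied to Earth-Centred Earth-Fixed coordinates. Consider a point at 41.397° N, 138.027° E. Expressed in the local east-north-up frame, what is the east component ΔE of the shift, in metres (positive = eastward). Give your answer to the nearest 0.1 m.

The local east axis at (φ, λ) is (−sin λ, cos λ, 0), so ΔE = −sin(138.027°)·(-480.5) + cos(138.027°)·(-567.0) = 742.89 m.

ΔE = 742.9 m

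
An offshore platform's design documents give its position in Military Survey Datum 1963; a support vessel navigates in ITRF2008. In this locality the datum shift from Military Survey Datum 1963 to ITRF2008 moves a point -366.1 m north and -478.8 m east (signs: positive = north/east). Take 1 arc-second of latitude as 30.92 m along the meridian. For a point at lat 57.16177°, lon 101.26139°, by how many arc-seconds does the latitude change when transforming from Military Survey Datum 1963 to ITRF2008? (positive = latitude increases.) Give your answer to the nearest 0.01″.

Δφ = -11.84″

1″ of latitude = 30.92 m, so Δφ = -366.1 / 30.92 = -11.840″.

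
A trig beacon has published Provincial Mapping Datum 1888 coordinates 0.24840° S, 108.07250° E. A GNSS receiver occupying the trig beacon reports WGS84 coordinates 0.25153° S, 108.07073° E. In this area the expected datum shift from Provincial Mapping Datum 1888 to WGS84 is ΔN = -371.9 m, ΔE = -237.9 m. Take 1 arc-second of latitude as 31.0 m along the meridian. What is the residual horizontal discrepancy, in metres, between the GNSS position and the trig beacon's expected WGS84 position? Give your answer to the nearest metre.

46 m

Observed coordinate differences: Δφ = -0.00313°, Δλ = -0.00177°.
Converting to metres (1° lat = 111600 m, cos φ = 0.999991): observed ΔN = -349.3 m, observed ΔE = -197.5 m.
Subtracting the expected shift leaves a residual of -349.3 − (-371.9) = 22.6 m north and -197.5 − (-237.9) = 40.4 m east.
Residual distance = √(22.6² + 40.4²) = 46.3 m.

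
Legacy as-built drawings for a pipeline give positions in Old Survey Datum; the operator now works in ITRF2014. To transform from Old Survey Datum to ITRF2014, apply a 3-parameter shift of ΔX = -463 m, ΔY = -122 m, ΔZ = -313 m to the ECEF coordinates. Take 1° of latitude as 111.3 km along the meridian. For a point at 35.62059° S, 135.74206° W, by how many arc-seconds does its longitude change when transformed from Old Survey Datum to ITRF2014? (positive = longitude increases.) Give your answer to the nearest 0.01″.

Δλ = -9.38″

sin φ = -0.582415, cos φ = 0.812892, sin λ = -0.697890, cos λ = -0.716205.
East component: ΔE = −sin λ·ΔX + cos λ·ΔY = −(-0.697890)(-463) + (-0.716205)(-122) = -235.75 m.
1° of latitude spans 111300 m; at latitude φ, 1° of longitude spans that × cos φ = 90474.8 m, so Δλ = -235.75 / 90474.8 × 3600 = -9.380″.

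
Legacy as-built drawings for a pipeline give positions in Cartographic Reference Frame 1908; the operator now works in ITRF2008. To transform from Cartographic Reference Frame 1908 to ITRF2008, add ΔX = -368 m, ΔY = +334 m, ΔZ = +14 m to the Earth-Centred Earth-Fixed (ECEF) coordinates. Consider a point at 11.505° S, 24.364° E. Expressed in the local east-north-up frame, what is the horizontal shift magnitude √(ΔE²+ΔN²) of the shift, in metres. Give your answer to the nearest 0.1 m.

456.8 m

At φ = -11.505°, λ = 24.364°: sin φ = -0.199453, cos φ = 0.979907, sin λ = 0.412532, cos λ = 0.910943.
ΔE = −sin λ·ΔX + cos λ·ΔY = −(0.412532)·(-368) + (0.910943)·(334) = 456.07 m.
ΔN = −sin φ cos λ·ΔX − sin φ sin λ·ΔY + cos φ·ΔZ = −(-0.199453)(0.910943)(-368) − (-0.199453)(0.412532)(334) + (0.979907)(14) = -25.66 m.
Horizontal magnitude = √(ΔE² + ΔN²) = √(456.07² + (-25.66)²) = 456.79 m.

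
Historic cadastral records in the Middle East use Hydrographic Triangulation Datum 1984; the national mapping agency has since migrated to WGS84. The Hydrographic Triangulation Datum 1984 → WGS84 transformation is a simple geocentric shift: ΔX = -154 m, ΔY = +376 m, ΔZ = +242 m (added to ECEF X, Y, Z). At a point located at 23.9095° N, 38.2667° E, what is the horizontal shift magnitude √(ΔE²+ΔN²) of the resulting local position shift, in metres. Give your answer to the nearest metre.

At φ = 23.9095°, λ = 38.2667°: sin φ = 0.405293, cos φ = 0.914187, sin λ = 0.619323, cos λ = 0.785136.
ΔE = −sin λ·ΔX + cos λ·ΔY = −(0.619323)·(-154) + (0.785136)·(376) = 390.59 m.
ΔN = −sin φ cos λ·ΔX − sin φ sin λ·ΔY + cos φ·ΔZ = −(0.405293)(0.785136)(-154) − (0.405293)(0.619323)(376) + (0.914187)(242) = 175.86 m.
Horizontal magnitude = √(ΔE² + ΔN²) = √(390.59² + 175.86²) = 428.35 m.

428 m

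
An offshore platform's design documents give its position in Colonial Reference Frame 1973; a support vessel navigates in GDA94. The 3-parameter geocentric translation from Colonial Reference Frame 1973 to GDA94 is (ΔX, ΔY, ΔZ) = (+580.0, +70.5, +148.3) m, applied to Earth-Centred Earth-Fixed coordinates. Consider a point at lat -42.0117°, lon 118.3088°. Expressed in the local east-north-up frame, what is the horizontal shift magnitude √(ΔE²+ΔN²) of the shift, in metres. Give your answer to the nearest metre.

At φ = -42.0117°, λ = 118.3088°: sin φ = -0.669282, cos φ = 0.743008, sin λ = 0.880405, cos λ = -0.474223.
ΔE = −sin λ·ΔX + cos λ·ΔY = −(0.880405)·(580.0) + (-0.474223)·(70.5) = -544.07 m.
ΔN = −sin φ cos λ·ΔX − sin φ sin λ·ΔY + cos φ·ΔZ = −(-0.669282)(-0.474223)(580.0) − (-0.669282)(0.880405)(70.5) + (0.743008)(148.3) = -32.36 m.
Horizontal magnitude = √(ΔE² + ΔN²) = √((-544.07)² + (-32.36)²) = 545.03 m.

545 m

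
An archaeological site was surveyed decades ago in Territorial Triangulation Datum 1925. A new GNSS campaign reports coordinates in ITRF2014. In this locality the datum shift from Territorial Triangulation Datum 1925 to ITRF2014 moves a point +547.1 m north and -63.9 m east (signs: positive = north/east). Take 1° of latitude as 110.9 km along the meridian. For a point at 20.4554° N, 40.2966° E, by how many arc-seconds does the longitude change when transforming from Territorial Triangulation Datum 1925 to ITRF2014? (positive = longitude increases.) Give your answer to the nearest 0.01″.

Δλ = -2.21″

At latitude 20.4554°, cos φ = 0.936945.
1° of longitude at this latitude = 110.9 × cos φ = 103.91 km, so Δλ = -63.9 / 103907.1 = -0.0006150° = -2.214″.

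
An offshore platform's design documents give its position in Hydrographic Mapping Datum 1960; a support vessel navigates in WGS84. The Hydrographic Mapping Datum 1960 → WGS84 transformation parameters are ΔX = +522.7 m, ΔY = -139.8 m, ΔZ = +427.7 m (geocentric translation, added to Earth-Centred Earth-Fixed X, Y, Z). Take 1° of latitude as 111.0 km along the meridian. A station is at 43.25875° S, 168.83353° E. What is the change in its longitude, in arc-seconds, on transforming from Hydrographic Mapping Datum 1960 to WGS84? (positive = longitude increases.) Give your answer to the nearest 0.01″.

sin φ = -0.685294, cos φ = 0.728266, sin λ = 0.193660, cos λ = -0.981069.
East component: ΔE = −sin λ·ΔX + cos λ·ΔY = −(0.193660)(522.7) + (-0.981069)(-139.8) = 35.93 m.
1° of latitude spans 111000 m; at latitude φ, 1° of longitude spans that × cos φ = 80837.6 m, so Δλ = 35.93 / 80837.6 × 3600 = 1.600″.

Δλ = 1.60″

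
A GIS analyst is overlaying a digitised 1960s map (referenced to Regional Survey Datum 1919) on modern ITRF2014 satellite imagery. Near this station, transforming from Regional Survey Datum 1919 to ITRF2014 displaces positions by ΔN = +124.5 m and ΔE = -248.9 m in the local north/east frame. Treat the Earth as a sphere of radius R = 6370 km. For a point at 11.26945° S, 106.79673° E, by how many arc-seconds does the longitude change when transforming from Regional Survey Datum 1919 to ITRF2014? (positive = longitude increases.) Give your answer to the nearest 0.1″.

At latitude -11.26945°, cos φ = 0.980719.
One radian of longitude at latitude φ spans R cos φ, so Δλ = ΔE / (R cos φ) = -248.9 / (6370000 × 0.980719) = -3.9842e-05 rad = -8.218″.

Δλ = -8.2″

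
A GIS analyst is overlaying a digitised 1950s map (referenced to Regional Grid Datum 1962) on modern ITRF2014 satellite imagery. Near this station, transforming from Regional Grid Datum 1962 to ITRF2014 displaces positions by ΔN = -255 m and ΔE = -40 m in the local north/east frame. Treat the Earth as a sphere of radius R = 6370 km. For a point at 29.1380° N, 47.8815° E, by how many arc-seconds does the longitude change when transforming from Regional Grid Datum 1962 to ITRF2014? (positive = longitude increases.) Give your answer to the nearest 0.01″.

Δλ = -1.48″

At latitude 29.1380°, cos φ = 0.873449.
One radian of longitude at latitude φ spans R cos φ, so Δλ = ΔE / (R cos φ) = -40.0 / (6370000 × 0.873449) = -7.1892e-06 rad = -1.483″.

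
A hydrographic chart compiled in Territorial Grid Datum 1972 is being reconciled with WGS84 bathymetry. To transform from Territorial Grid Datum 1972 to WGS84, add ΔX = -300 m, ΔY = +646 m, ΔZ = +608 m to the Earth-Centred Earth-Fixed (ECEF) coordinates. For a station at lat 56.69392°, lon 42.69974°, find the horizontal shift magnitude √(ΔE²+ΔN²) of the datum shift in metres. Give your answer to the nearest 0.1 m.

695.0 m

At φ = 56.69392°, λ = 42.69974°: sin φ = 0.835749, cos φ = 0.549112, sin λ = 0.678156, cos λ = 0.734918.
ΔE = −sin λ·ΔX + cos λ·ΔY = −(0.678156)·(-300) + (0.734918)·(646) = 678.20 m.
ΔN = −sin φ cos λ·ΔX − sin φ sin λ·ΔY + cos φ·ΔZ = −(0.835749)(0.734918)(-300) − (0.835749)(0.678156)(646) + (0.549112)(608) = 151.99 m.
Horizontal magnitude = √(ΔE² + ΔN²) = √(678.20² + 151.99²) = 695.03 m.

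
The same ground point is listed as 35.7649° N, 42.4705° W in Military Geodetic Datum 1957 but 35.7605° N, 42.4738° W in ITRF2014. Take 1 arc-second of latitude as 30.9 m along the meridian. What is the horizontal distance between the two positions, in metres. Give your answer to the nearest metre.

573 m

Δφ = 35.7605° − 35.7649° = -0.0044°; Δλ = -42.4738° − -42.4705° = -0.0033°.
1° of latitude = 3600 × 30.90 = 111240 m.
ΔN = Δφ × 111240 = -489.5 m; ΔE = Δλ × 111240 × cos(35.7649°) = -0.0033 × 111240 × 0.811422 = -297.9 m.
Distance = √(ΔE² + ΔN²) = √((-297.9)² + (-489.5)²) = 573.0 m.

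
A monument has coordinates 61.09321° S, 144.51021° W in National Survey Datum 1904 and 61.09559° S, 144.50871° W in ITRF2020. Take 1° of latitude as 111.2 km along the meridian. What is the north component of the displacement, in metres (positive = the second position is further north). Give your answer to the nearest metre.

Δφ = -61.09559° − -61.09321° = -0.00238°; Δλ = -144.50871° − -144.51021° = +0.00150°.
ΔN = Δφ × 111200 = -264.7 m; ΔE = Δλ × 111200 × cos(-61.09321°) = +0.00150 × 111200 × 0.483386 = 80.6 m.

ΔN = -265 m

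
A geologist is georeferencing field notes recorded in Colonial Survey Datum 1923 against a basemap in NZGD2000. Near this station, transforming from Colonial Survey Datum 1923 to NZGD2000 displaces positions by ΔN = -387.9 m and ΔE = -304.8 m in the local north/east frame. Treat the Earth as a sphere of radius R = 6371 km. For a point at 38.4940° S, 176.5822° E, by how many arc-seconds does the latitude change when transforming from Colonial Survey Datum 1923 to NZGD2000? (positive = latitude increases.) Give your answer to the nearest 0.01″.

On a sphere of radius R, 1 rad of latitude = R, so Δφ = ΔN / R = -387.9 / 6371000 = -6.0885e-05 rad = -12.558″.

Δφ = -12.56″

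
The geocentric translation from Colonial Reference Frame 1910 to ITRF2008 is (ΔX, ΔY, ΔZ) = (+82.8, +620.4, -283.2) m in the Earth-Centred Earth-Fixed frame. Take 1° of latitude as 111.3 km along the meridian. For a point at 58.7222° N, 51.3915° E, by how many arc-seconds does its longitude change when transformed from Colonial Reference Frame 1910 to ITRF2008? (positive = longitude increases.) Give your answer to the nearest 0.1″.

Δλ = 20.1″

sin φ = 0.854660, cos φ = 0.519188, sin λ = 0.781428, cos λ = 0.623996.
East component: ΔE = −sin λ·ΔX + cos λ·ΔY = −(0.781428)(82.8) + (0.623996)(620.4) = 322.42 m.
1° of latitude spans 111300 m; at latitude φ, 1° of longitude spans that × cos φ = 57785.6 m, so Δλ = 322.42 / 57785.6 × 3600 = 20.087″.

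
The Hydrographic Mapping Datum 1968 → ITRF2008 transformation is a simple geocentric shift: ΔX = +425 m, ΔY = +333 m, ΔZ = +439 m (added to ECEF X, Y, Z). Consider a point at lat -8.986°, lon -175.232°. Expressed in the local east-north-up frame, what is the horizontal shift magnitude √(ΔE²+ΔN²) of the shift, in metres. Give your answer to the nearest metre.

At φ = -8.986°, λ = -175.232°: sin φ = -0.156193, cos φ = 0.987727, sin λ = -0.083121, cos λ = -0.996539.
ΔE = −sin λ·ΔX + cos λ·ΔY = −(-0.083121)·(425) + (-0.996539)·(333) = -296.52 m.
ΔN = −sin φ cos λ·ΔX − sin φ sin λ·ΔY + cos φ·ΔZ = −(-0.156193)(-0.996539)(425) − (-0.156193)(-0.083121)(333) + (0.987727)(439) = 363.14 m.
Horizontal magnitude = √(ΔE² + ΔN²) = √((-296.52)² + 363.14²) = 468.82 m.

469 m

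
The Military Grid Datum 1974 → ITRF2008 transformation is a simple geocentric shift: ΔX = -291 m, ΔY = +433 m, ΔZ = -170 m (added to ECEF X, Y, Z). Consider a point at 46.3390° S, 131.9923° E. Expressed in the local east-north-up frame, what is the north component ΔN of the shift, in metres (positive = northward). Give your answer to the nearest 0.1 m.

At φ = -46.3390°, λ = 131.9923°: sin φ = -0.723437, cos φ = 0.690390, sin λ = 0.743235, cos λ = -0.669031.
ΔN = −sin φ cos λ·ΔX − sin φ sin λ·ΔY + cos φ·ΔZ = −(-0.723437)(-0.669031)(-291) − (-0.723437)(0.743235)(433) + (0.690390)(-170) = 256.30 m.

ΔN = 256.3 m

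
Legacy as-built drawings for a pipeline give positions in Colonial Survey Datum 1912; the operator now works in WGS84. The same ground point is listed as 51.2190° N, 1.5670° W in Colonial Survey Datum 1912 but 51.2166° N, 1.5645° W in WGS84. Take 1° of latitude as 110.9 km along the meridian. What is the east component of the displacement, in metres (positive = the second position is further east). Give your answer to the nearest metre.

ΔE = 174 m

Δφ = 51.2166° − 51.2190° = -0.0024°; Δλ = -1.5645° − -1.5670° = +0.0025°.
ΔN = Δφ × 110900 = -266.2 m; ΔE = Δλ × 110900 × cos(51.2190°) = +0.0025 × 110900 × 0.626345 = 173.7 m.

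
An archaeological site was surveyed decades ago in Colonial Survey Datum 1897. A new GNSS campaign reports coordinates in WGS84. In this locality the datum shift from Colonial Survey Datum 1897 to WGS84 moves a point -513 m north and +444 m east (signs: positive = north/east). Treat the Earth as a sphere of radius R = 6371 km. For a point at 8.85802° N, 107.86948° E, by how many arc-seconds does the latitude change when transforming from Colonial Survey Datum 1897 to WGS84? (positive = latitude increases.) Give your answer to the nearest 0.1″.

Δφ = -16.6″

On a sphere of radius R, 1 rad of latitude = R, so Δφ = ΔN / R = -513.0 / 6371000 = -8.0521e-05 rad = -16.609″.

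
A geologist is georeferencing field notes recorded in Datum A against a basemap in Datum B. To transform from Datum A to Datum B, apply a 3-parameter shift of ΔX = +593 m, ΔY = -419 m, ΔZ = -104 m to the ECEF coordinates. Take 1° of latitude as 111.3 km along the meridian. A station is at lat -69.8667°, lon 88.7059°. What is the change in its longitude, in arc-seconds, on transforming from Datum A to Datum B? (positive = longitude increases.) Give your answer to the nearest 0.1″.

sin φ = -0.938894, cos φ = 0.344205, sin λ = 0.999745, cos λ = 0.022584.
East component: ΔE = −sin λ·ΔX + cos λ·ΔY = −(0.999745)(593) + (0.022584)(-419) = -602.31 m.
1° of latitude spans 111300 m; at latitude φ, 1° of longitude spans that × cos φ = 38310.1 m, so Δλ = -602.31 / 38310.1 × 3600 = -56.599″.

Δλ = -56.6″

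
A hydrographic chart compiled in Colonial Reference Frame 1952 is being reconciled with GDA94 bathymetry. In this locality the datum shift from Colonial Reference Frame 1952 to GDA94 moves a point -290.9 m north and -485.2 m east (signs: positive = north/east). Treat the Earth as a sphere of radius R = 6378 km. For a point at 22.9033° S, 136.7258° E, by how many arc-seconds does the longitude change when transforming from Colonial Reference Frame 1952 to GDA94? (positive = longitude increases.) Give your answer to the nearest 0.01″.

At latitude -22.9033°, cos φ = 0.921163.
One radian of longitude at latitude φ spans R cos φ, so Δλ = ΔE / (R cos φ) = -485.2 / (6378000 × 0.921163) = -8.2585e-05 rad = -17.034″.

Δλ = -17.03″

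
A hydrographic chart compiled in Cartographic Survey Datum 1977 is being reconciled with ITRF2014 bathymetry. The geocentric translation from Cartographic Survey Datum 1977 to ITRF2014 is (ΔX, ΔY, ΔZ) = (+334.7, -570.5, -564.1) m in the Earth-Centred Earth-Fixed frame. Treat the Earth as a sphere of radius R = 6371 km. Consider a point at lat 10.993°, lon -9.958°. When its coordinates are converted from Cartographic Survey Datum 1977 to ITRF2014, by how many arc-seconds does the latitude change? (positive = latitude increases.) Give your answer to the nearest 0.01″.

Δφ = -20.57″

sin φ = 0.190689, cos φ = 0.981650, sin λ = -0.172926, cos λ = 0.984935.
North component: ΔN = −sin φ cos λ·ΔX − sin φ sin λ·ΔY + cos φ·ΔZ = −(0.190689)(0.984935)(334.7) − (0.190689)(-0.172926)(-570.5) + (0.981650)(-564.1) = -635.42 m.
1° of latitude spans πR/180 = 111195 m, so Δφ = -635.42 / 111195 × 3600 = -20.572″.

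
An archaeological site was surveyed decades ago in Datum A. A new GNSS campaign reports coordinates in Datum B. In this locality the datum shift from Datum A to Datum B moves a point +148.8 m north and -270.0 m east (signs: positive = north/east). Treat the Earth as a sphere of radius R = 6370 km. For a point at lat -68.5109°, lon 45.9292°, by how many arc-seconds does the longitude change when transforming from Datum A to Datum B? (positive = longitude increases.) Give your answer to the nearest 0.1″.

At latitude -68.5109°, cos φ = 0.366324.
One radian of longitude at latitude φ spans R cos φ, so Δλ = ΔE / (R cos φ) = -270.0 / (6370000 × 0.366324) = -1.1571e-04 rad = -23.866″.

Δλ = -23.9″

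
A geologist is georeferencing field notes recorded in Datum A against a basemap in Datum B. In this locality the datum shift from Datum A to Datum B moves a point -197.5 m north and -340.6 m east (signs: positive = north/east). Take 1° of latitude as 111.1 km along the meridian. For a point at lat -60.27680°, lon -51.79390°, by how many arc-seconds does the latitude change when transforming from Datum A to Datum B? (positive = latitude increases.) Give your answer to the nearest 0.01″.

Δφ = -6.40″

1° of latitude = 111.1 km, so Δφ = -197.5 / 111100 = -0.0017777° = -6.400″.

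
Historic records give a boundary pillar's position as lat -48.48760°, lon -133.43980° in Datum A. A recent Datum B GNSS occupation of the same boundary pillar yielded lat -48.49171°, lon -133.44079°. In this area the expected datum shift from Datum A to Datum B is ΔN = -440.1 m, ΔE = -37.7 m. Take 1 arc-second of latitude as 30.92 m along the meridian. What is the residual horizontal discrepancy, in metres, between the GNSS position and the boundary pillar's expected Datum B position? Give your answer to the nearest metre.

Observed coordinate differences: Δφ = -0.00411°, Δλ = -0.00099°.
Converting to metres (1° lat = 111312 m, cos φ = 0.662782): observed ΔN = -457.5 m, observed ΔE = -73.0 m.
Subtracting the expected shift leaves a residual of -457.5 − (-440.1) = -17.4 m north and -73.0 − (-37.7) = -35.3 m east.
Residual distance = √((-17.4)² + (-35.3)²) = 39.4 m.

39 m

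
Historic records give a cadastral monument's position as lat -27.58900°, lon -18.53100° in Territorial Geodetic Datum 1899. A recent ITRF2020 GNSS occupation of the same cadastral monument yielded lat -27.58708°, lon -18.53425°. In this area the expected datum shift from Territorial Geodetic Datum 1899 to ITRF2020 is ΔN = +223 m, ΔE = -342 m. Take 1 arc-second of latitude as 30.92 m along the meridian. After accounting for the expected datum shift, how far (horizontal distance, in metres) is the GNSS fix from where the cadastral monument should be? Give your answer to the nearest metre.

Observed coordinate differences: Δφ = +0.00192°, Δλ = -0.00325°.
Converting to metres (1° lat = 111312 m, cos φ = 0.886293): observed ΔN = 213.7 m, observed ΔE = -320.6 m.
Subtracting the expected shift leaves a residual of 213.7 − (223) = -9.3 m north and -320.6 − (-342) = 21.4 m east.
Residual distance = √((-9.3)² + 21.4²) = 23.3 m.

23 m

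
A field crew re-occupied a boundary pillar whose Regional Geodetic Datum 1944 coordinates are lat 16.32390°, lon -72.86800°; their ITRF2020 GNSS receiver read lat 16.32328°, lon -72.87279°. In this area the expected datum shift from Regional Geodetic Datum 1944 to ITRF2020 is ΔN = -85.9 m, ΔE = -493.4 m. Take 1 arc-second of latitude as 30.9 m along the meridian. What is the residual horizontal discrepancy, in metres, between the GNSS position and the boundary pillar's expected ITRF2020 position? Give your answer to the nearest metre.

25 m

Observed coordinate differences: Δφ = -0.00062°, Δλ = -0.00479°.
Converting to metres (1° lat = 111240 m, cos φ = 0.959688): observed ΔN = -69.0 m, observed ΔE = -511.4 m.
Subtracting the expected shift leaves a residual of -69.0 − (-85.9) = 16.9 m north and -511.4 − (-493.4) = -18.0 m east.
Residual distance = √(16.9² + (-18.0)²) = 24.7 m.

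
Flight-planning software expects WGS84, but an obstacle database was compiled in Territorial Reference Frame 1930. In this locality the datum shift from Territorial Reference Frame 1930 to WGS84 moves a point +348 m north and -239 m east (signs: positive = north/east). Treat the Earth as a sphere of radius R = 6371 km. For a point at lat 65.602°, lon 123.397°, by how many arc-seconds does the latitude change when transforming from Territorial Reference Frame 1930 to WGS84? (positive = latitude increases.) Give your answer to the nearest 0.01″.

Δφ = 11.27″

On a sphere of radius R, 1 rad of latitude = R, so Δφ = ΔN / R = 348.0 / 6371000 = 5.4623e-05 rad = 11.267″.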